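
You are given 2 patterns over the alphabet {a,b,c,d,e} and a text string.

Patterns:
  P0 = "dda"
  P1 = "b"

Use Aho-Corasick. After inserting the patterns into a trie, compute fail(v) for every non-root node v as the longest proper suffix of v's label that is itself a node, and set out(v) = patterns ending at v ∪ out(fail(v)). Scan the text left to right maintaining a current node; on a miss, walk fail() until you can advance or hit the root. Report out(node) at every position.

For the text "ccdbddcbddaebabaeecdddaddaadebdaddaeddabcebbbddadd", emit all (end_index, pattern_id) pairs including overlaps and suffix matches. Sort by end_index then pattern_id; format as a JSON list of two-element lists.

Construct AC machine:
Trie (insert patterns):
  n0 'ε': b→4 d→1
  n1 'd': d→2
  n2 'dd': a→3
  n3 'dda': ·  [P0 ends]
  n4 'b': ·  [P1 ends]

BFS fail/out derivation:
  n1('d'): parent n0 fail=0; on 'd' 0 → fail=0;  out ∅∪∅=∅
  n4('b'): parent n0 fail=0; on 'b' 0 → fail=0;  out {1}∪∅={1}
  n2('dd'): parent n1 fail=0; on 'd' 0 → fail=1;  out ∅∪∅=∅
  n3('dda'): parent n2 fail=1; on 'a' 1→0 → fail=0;  out {0}∪∅={0}

Run:
i=0 'c': node 0→0
i=1 'c': node 0→0
i=2 'd': node 0→1
i=3 'b': node 1→4 ·f  emit P1@[3:3]
i=4 'd': node 4→1 ·f
i=5 'd': node 1→2
i=6 'c': node 2→0 ·f
i=7 'b': node 0→4  emit P1@[7:7]
i=8 'd': node 4→1 ·f
i=9 'd': node 1→2
i=10 'a': node 2→3  emit P0@[8:10]
i=11 'e': node 3→0 ·f
i=12 'b': node 0→4  emit P1@[12:12]
i=13 'a': node 4→0 ·f
i=14 'b': node 0→4  emit P1@[14:14]
i=15 'a': node 4→0 ·f
i=16 'e': node 0→0
i=17 'e': node 0→0
i=18 'c': node 0→0
i=19 'd': node 0→1
i=20 'd': node 1→2
i=21 'd': node 2→2 ·f
i=22 'a': node 2→3  emit P0@[20:22]
i=23 'd': node 3→1 ·f
i=24 'd': node 1→2
i=25 'a': node 2→3  emit P0@[23:25]
i=26 'a': node 3→0 ·f
i=27 'd': node 0→1
i=28 'e': node 1→0 ·f
i=29 'b': node 0→4  emit P1@[29:29]
i=30 'd': node 4→1 ·f
i=31 'a': node 1→0 ·f
i=32 'd': node 0→1
i=33 'd': node 1→2
i=34 'a': node 2→3  emit P0@[32:34]
i=35 'e': node 3→0 ·f
i=36 'd': node 0→1
i=37 'd': node 1→2
i=38 'a': node 2→3  emit P0@[36:38]
i=39 'b': node 3→4 ·f  emit P1@[39:39]
i=40 'c': node 4→0 ·f
i=41 'e': node 0→0
i=42 'b': node 0→4  emit P1@[42:42]
i=43 'b': node 4→4 ·f  emit P1@[43:43]
i=44 'b': node 4→4 ·f  emit P1@[44:44]
i=45 'd': node 4→1 ·f
i=46 'd': node 1→2
i=47 'a': node 2→3  emit P0@[45:47]
i=48 'd': node 3→1 ·f
i=49 'd': node 1→2

All matches (sorted): [[3,1],[7,1],[10,0],[12,1],[14,1],[22,0],[25,0],[29,1],[34,0],[38,0],[39,1],[42,1],[43,1],[44,1],[47,0]]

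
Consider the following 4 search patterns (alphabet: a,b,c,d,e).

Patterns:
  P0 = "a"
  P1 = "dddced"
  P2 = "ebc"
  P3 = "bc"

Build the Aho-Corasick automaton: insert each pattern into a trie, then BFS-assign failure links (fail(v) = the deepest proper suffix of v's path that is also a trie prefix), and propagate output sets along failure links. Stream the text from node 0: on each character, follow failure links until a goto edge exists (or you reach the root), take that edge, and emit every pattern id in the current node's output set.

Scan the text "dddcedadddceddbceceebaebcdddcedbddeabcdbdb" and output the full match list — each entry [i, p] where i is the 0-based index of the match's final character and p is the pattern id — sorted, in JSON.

Build:
Trie (insert patterns):
  0='ε' goto a→1 b→11 d→2 e→8
  1='a' goto ·  [P0 ends]
  2='d' goto d→3
  3='dd' goto d→4
  4='ddd' goto c→5
  5='dddc' goto e→6
  6='dddce' goto d→7
  7='dddced' goto ·  [P1 ends]
  8='e' goto b→9
  9='eb' goto c→10
  10='ebc' goto ·  [P2 ends]
  11='b' goto c→12
  12='bc' goto ·  [P3 ends]

BFS fail/out derivation:
  fail(1) 'a': from fail(0)=0 chase 'a': 0 ⇒ 0;  out={0}∪out(0)={0}
  fail(2) 'd': from fail(0)=0 chase 'd': 0 ⇒ 0;  out=∅∪out(0)=∅
  fail(8) 'e': from fail(0)=0 chase 'e': 0 ⇒ 0;  out=∅∪out(0)=∅
  fail(11) 'b': from fail(0)=0 chase 'b': 0 ⇒ 0;  out=∅∪out(0)=∅
  fail(3) 'dd': from fail(2)=0 chase 'd': 0 ⇒ 2;  out=∅∪out(2)=∅
  fail(9) 'eb': from fail(8)=0 chase 'b': 0 ⇒ 11;  out=∅∪out(11)=∅
  fail(12) 'bc': from fail(11)=0 chase 'c': 0 ⇒ 0;  out={3}∪out(0)={3}
  fail(4) 'ddd': from fail(3)=2 chase 'd': 2 ⇒ 3;  out=∅∪out(3)=∅
  fail(10) 'ebc': from fail(9)=11 chase 'c': 11 ⇒ 12;  out={2}∪out(12)={2,3}
  fail(5) 'dddc': from fail(4)=3 chase 'c': 3→2→0 ⇒ 0;  out=∅∪out(0)=∅
  fail(6) 'dddce': from fail(5)=0 chase 'e': 0 ⇒ 8;  out=∅∪out(8)=∅
  fail(7) 'dddced': from fail(6)=8 chase 'd': 8→0 ⇒ 2;  out={1}∪out(2)={1}

Text stream:
[0] read 'd'  n0⇒n2
[1] read 'd'  n2⇒n3
[2] read 'd'  n3⇒n4
[3] read 'c'  n4⇒n5
[4] read 'e'  n5⇒n6
[5] read 'd'  n6⇒n7  emit P1@[0:5]
[6] read 'a'  n7⇒n1 (via fail)  emit P0@[6:6]
[7] read 'd'  n1⇒n2 (via fail)
[8] read 'd'  n2⇒n3
[9] read 'd'  n3⇒n4
[10] read 'c'  n4⇒n5
[11] read 'e'  n5⇒n6
[12] read 'd'  n6⇒n7  emit P1@[7:12]
[13] read 'd'  n7⇒n3 (via fail)
[14] read 'b'  n3⇒n11 (via fail)
[15] read 'c'  n11⇒n12  emit P3@[14:15]
[16] read 'e'  n12⇒n8 (via fail)
[17] read 'c'  n8⇒n0 (via fail)
[18] read 'e'  n0⇒n8
[19] read 'e'  n8⇒n8 (via fail)
[20] read 'b'  n8⇒n9
[21] read 'a'  n9⇒n1 (via fail)  emit P0@[21:21]
[22] read 'e'  n1⇒n8 (via fail)
[23] read 'b'  n8⇒n9
[24] read 'c'  n9⇒n10  emit P2@[22:24],P3@[23:24]
[25] read 'd'  n10⇒n2 (via fail)
[26] read 'd'  n2⇒n3
[27] read 'd'  n3⇒n4
[28] read 'c'  n4⇒n5
[29] read 'e'  n5⇒n6
[30] read 'd'  n6⇒n7  emit P1@[25:30]
[31] read 'b'  n7⇒n11 (via fail)
[32] read 'd'  n11⇒n2 (via fail)
[33] read 'd'  n2⇒n3
[34] read 'e'  n3⇒n8 (via fail)
[35] read 'a'  n8⇒n1 (via fail)  emit P0@[35:35]
[36] read 'b'  n1⇒n11 (via fail)
[37] read 'c'  n11⇒n12  emit P3@[36:37]
[38] read 'd'  n12⇒n2 (via fail)
[39] read 'b'  n2⇒n11 (via fail)
[40] read 'd'  n11⇒n2 (via fail)
[41] read 'b'  n2⇒n11 (via fail)

All matches (sorted): [[5,1],[6,0],[12,1],[15,3],[21,0],[24,2],[24,3],[30,1],[35,0],[37,3]]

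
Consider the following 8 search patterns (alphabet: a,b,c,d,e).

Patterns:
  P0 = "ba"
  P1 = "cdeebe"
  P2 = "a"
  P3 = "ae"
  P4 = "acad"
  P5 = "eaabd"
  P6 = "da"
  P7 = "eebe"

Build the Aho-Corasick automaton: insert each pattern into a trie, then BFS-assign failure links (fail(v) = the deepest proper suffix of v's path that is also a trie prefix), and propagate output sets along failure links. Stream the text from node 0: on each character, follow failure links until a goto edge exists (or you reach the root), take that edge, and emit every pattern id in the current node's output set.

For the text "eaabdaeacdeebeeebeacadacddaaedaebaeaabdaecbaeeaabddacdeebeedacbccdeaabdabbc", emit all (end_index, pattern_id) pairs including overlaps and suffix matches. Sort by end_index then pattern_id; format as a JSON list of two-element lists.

Build:
Trie nodes:
  0='ε' goto a→9 b→1 c→3 d→19 e→14
  1='b' goto a→2
  2='ba' goto ·  [P0 ends]
  3='c' goto d→4
  4='cd' goto e→5
  5='cde' goto e→6
  6='cdee' goto b→7
  7='cdeeb' goto e→8
  8='cdeebe' goto ·  [P1 ends]
  9='a' goto c→11 e→10  [P2 ends]
  10='ae' goto ·  [P3 ends]
  11='ac' goto a→12
  12='aca' goto d→13
  13='acad' goto ·  [P4 ends]
  14='e' goto a→15 e→21
  15='ea' goto a→16
  16='eaa' goto b→17
  17='eaab' goto d→18
  18='eaabd' goto ·  [P5 ends]
  19='d' goto a→20
  20='da' goto ·  [P6 ends]
  21='ee' goto b→22
  22='eeb' goto e→23
  23='eebe' goto ·  [P7 ends]

Failure links (BFS by depth):
  n1('b'): parent n0 fail=0; on 'b' 0 → fail=0;  out ∅∪∅=∅
  n3('c'): parent n0 fail=0; on 'c' 0 → fail=0;  out ∅∪∅=∅
  n9('a'): parent n0 fail=0; on 'a' 0 → fail=0;  out {2}∪∅={2}
  n14('e'): parent n0 fail=0; on 'e' 0 → fail=0;  out ∅∪∅=∅
  n19('d'): parent n0 fail=0; on 'd' 0 → fail=0;  out ∅∪∅=∅
  n2('ba'): parent n1 fail=0; on 'a' 0 → fail=9;  out {0}∪{2}={0,2}
  n4('cd'): parent n3 fail=0; on 'd' 0 → fail=19;  out ∅∪∅=∅
  n10('ae'): parent n9 fail=0; on 'e' 0 → fail=14;  out {3}∪∅={3}
  n11('ac'): parent n9 fail=0; on 'c' 0 → fail=3;  out ∅∪∅=∅
  n15('ea'): parent n14 fail=0; on 'a' 0 → fail=9;  out ∅∪{2}={2}
  n20('da'): parent n19 fail=0; on 'a' 0 → fail=9;  out {6}∪{2}={2,6}
  n21('ee'): parent n14 fail=0; on 'e' 0 → fail=14;  out ∅∪∅=∅
  n5('cde'): parent n4 fail=19; on 'e' 19→0 → fail=14;  out ∅∪∅=∅
  n12('aca'): parent n11 fail=3; on 'a' 3→0 → fail=9;  out ∅∪{2}={2}
  n16('eaa'): parent n15 fail=9; on 'a' 9→0 → fail=9;  out ∅∪{2}={2}
  n22('eeb'): parent n21 fail=14; on 'b' 14→0 → fail=1;  out ∅∪∅=∅
  n6('cdee'): parent n5 fail=14; on 'e' 14 → fail=21;  out ∅∪∅=∅
  n13('acad'): parent n12 fail=9; on 'd' 9→0 → fail=19;  out {4}∪∅={4}
  n17('eaab'): parent n16 fail=9; on 'b' 9→0 → fail=1;  out ∅∪∅=∅
  n23('eebe'): parent n22 fail=1; on 'e' 1→0 → fail=14;  out {7}∪∅={7}
  n7('cdeeb'): parent n6 fail=21; on 'b' 21 → fail=22;  out ∅∪∅=∅
  n18('eaabd'): parent n17 fail=1; on 'd' 1→0 → fail=19;  out {5}∪∅={5}
  n8('cdeebe'): parent n7 fail=22; on 'e' 22 → fail=23;  out {1}∪{7}={1,7}

Text stream:
[0] read 'e'  n0⇒n14
[1] read 'a'  n14⇒n15  → match P2@[1:1]
[2] read 'a'  n15⇒n16  → match P2@[2:2]
[3] read 'b'  n16⇒n17
[4] read 'd'  n17⇒n18  → match P5@[0:4]
[5] read 'a'  n18⇒n20 (via fail)  → match P2@[5:5],P6@[4:5]
[6] read 'e'  n20⇒n10 (via fail)  → match P3@[5:6]
[7] read 'a'  n10⇒n15 (via fail)  → match P2@[7:7]
[8] read 'c'  n15⇒n11 (via fail)
[9] read 'd'  n11⇒n4 (via fail)
[10] read 'e'  n4⇒n5
[11] read 'e'  n5⇒n6
[12] read 'b'  n6⇒n7
[13] read 'e'  n7⇒n8  → match P1@[8:13],P7@[10:13]
[14] read 'e'  n8⇒n21 (via fail)
[15] read 'e'  n21⇒n21 (via fail)
[16] read 'b'  n21⇒n22
[17] read 'e'  n22⇒n23  → match P7@[14:17]
[18] read 'a'  n23⇒n15 (via fail)  → match P2@[18:18]
[19] read 'c'  n15⇒n11 (via fail)
[20] read 'a'  n11⇒n12  → match P2@[20:20]
[21] read 'd'  n12⇒n13  → match P4@[18:21]
[22] read 'a'  n13⇒n20 (via fail)  → match P2@[22:22],P6@[21:22]
[23] read 'c'  n20⇒n11 (via fail)
[24] read 'd'  n11⇒n4 (via fail)
[25] read 'd'  n4⇒n19 (via fail)
[26] read 'a'  n19⇒n20  → match P2@[26:26],P6@[25:26]
[27] read 'a'  n20⇒n9 (via fail)  → match P2@[27:27]
[28] read 'e'  n9⇒n10  → match P3@[27:28]
[29] read 'd'  n10⇒n19 (via fail)
[30] read 'a'  n19⇒n20  → match P2@[30:30],P6@[29:30]
[31] read 'e'  n20⇒n10 (via fail)  → match P3@[30:31]
[32] read 'b'  n10⇒n1 (via fail)
[33] read 'a'  n1⇒n2  → match P0@[32:33],P2@[33:33]
[34] read 'e'  n2⇒n10 (via fail)  → match P3@[33:34]
[35] read 'a'  n10⇒n15 (via fail)  → match P2@[35:35]
[36] read 'a'  n15⇒n16  → match P2@[36:36]
[37] read 'b'  n16⇒n17
[38] read 'd'  n17⇒n18  → match P5@[34:38]
[39] read 'a'  n18⇒n20 (via fail)  → match P2@[39:39],P6@[38:39]
[40] read 'e'  n20⇒n10 (via fail)  → match P3@[39:40]
[41] read 'c'  n10⇒n3 (via fail)
[42] read 'b'  n3⇒n1 (via fail)
[43] read 'a'  n1⇒n2  → match P0@[42:43],P2@[43:43]
[44] read 'e'  n2⇒n10 (via fail)  → match P3@[43:44]
[45] read 'e'  n10⇒n21 (via fail)
[46] read 'a'  n21⇒n15 (via fail)  → match P2@[46:46]
[47] read 'a'  n15⇒n16  → match P2@[47:47]
[48] read 'b'  n16⇒n17
[49] read 'd'  n17⇒n18  → match P5@[45:49]
[50] read 'd'  n18⇒n19 (via fail)
[51] read 'a'  n19⇒n20  → match P2@[51:51],P6@[50:51]
[52] read 'c'  n20⇒n11 (via fail)
[53] read 'd'  n11⇒n4 (via fail)
[54] read 'e'  n4⇒n5
[55] read 'e'  n5⇒n6
[56] read 'b'  n6⇒n7
[57] read 'e'  n7⇒n8  → match P1@[52:57],P7@[54:57]
[58] read 'e'  n8⇒n21 (via fail)
[59] read 'd'  n21⇒n19 (via fail)
[60] read 'a'  n19⇒n20  → match P2@[60:60],P6@[59:60]
[61] read 'c'  n20⇒n11 (via fail)
[62] read 'b'  n11⇒n1 (via fail)
[63] read 'c'  n1⇒n3 (via fail)
[64] read 'c'  n3⇒n3 (via fail)
[65] read 'd'  n3⇒n4
[66] read 'e'  n4⇒n5
[67] read 'a'  n5⇒n15 (via fail)  → match P2@[67:67]
[68] read 'a'  n15⇒n16  → match P2@[68:68]
[69] read 'b'  n16⇒n17
[70] read 'd'  n17⇒n18  → match P5@[66:70]
[71] read 'a'  n18⇒n20 (via fail)  → match P2@[71:71],P6@[70:71]
[72] read 'b'  n20⇒n1 (via fail)
[73] read 'b'  n1⇒n1 (via fail)
[74] read 'c'  n1⇒n3 (via fail)

All matches (sorted): [[1,2],[2,2],[4,5],[5,2],[5,6],[6,3],[7,2],[13,1],[13,7],[17,7],[18,2],[20,2],[21,4],[22,2],[22,6],[26,2],[26,6],[27,2],[28,3],[30,2],[30,6],[31,3],[33,0],[33,2],[34,3],[35,2],[36,2],[38,5],[39,2],[39,6],[40,3],[43,0],[43,2],[44,3],[46,2],[47,2],[49,5],[51,2],[51,6],[57,1],[57,7],[60,2],[60,6],[67,2],[68,2],[70,5],[71,2],[71,6]]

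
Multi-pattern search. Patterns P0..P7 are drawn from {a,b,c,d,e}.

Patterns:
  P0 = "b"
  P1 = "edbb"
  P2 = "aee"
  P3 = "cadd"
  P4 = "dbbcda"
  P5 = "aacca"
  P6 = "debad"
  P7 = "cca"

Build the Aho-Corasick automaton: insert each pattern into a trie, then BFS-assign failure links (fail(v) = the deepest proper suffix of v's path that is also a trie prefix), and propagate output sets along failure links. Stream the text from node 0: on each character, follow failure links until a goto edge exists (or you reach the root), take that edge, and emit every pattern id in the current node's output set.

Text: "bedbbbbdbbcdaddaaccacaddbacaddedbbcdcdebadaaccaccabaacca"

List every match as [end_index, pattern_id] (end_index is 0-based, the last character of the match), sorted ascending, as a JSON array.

Build automaton:
Trie (insert patterns):
  n0 'ε': a→6 b→1 c→9 d→13 e→2
  n1 'b': ·  [P0 ends]
  n2 'e': d→3
  n3 'ed': b→4
  n4 'edb': b→5
  n5 'edbb': ·  [P1 ends]
  n6 'a': a→19 e→7
  n7 'ae': e→8
  n8 'aee': ·  [P2 ends]
  n9 'c': a→10 c→27
  n10 'ca': d→11
  n11 'cad': d→12
  n12 'cadd': ·  [P3 ends]
  n13 'd': b→14 e→23
  n14 'db': b→15
  n15 'dbb': c→16
  n16 'dbbc': d→17
  n17 'dbbcd': a→18
  n18 'dbbcda': ·  [P4 ends]
  n19 'aa': c→20
  n20 'aac': c→21
  n21 'aacc': a→22
  n22 'aacca': ·  [P5 ends]
  n23 'de': b→24
  n24 'deb': a→25
  n25 'deba': d→26
  n26 'debad': ·  [P6 ends]
  n27 'cc': a→28
  n28 'cca': ·  [P7 ends]

Failure links (BFS by depth):
  fail(1) 'b': from fail(0)=0 chase 'b': 0 ⇒ 0;  out={0}∪out(0)={0}
  fail(2) 'e': from fail(0)=0 chase 'e': 0 ⇒ 0;  out=∅∪out(0)=∅
  fail(6) 'a': from fail(0)=0 chase 'a': 0 ⇒ 0;  out=∅∪out(0)=∅
  fail(9) 'c': from fail(0)=0 chase 'c': 0 ⇒ 0;  out=∅∪out(0)=∅
  fail(13) 'd': from fail(0)=0 chase 'd': 0 ⇒ 0;  out=∅∪out(0)=∅
  fail(3) 'ed': from fail(2)=0 chase 'd': 0 ⇒ 13;  out=∅∪out(13)=∅
  fail(7) 'ae': from fail(6)=0 chase 'e': 0 ⇒ 2;  out=∅∪out(2)=∅
  fail(10) 'ca': from fail(9)=0 chase 'a': 0 ⇒ 6;  out=∅∪out(6)=∅
  fail(14) 'db': from fail(13)=0 chase 'b': 0 ⇒ 1;  out=∅∪out(1)={0}
  fail(19) 'aa': from fail(6)=0 chase 'a': 0 ⇒ 6;  out=∅∪out(6)=∅
  fail(23) 'de': from fail(13)=0 chase 'e': 0 ⇒ 2;  out=∅∪out(2)=∅
  fail(27) 'cc': from fail(9)=0 chase 'c': 0 ⇒ 9;  out=∅∪out(9)=∅
  fail(4) 'edb': from fail(3)=13 chase 'b': 13 ⇒ 14;  out=∅∪out(14)={0}
  fail(8) 'aee': from fail(7)=2 chase 'e': 2→0 ⇒ 2;  out={2}∪out(2)={2}
  fail(11) 'cad': from fail(10)=6 chase 'd': 6→0 ⇒ 13;  out=∅∪out(13)=∅
  fail(15) 'dbb': from fail(14)=1 chase 'b': 1→0 ⇒ 1;  out=∅∪out(1)={0}
  fail(20) 'aac': from fail(19)=6 chase 'c': 6→0 ⇒ 9;  out=∅∪out(9)=∅
  fail(24) 'deb': from fail(23)=2 chase 'b': 2→0 ⇒ 1;  out=∅∪out(1)={0}
  fail(28) 'cca': from fail(27)=9 chase 'a': 9 ⇒ 10;  out={7}∪out(10)={7}
  fail(5) 'edbb': from fail(4)=14 chase 'b': 14 ⇒ 15;  out={1}∪out(15)={0,1}
  fail(12) 'cadd': from fail(11)=13 chase 'd': 13→0 ⇒ 13;  out={3}∪out(13)={3}
  fail(16) 'dbbc': from fail(15)=1 chase 'c': 1→0 ⇒ 9;  out=∅∪out(9)=∅
  fail(21) 'aacc': from fail(20)=9 chase 'c': 9 ⇒ 27;  out=∅∪out(27)=∅
  fail(25) 'deba': from fail(24)=1 chase 'a': 1→0 ⇒ 6;  out=∅∪out(6)=∅
  fail(17) 'dbbcd': from fail(16)=9 chase 'd': 9→0 ⇒ 13;  out=∅∪out(13)=∅
  fail(22) 'aacca': from fail(21)=27 chase 'a': 27 ⇒ 28;  out={5}∪out(28)={5,7}
  fail(26) 'debad': from fail(25)=6 chase 'd': 6→0 ⇒ 13;  out={6}∪out(13)={6}
  fail(18) 'dbbcda': from fail(17)=13 chase 'a': 13→0 ⇒ 6;  out={4}∪out(6)={4}

Text stream:
pos 0 'b': at 1  → match P0@[0:0]
pos 1 'e': at 2 (via fail)
pos 2 'd': at 3
pos 3 'b': at 4  → match P0@[3:3]
pos 4 'b': at 5  → match P0@[4:4],P1@[1:4]
pos 5 'b': at 1 (via fail)  → match P0@[5:5]
pos 6 'b': at 1 (via fail)  → match P0@[6:6]
pos 7 'd': at 13 (via fail)
pos 8 'b': at 14  → match P0@[8:8]
pos 9 'b': at 15  → match P0@[9:9]
pos 10 'c': at 16
pos 11 'd': at 17
pos 12 'a': at 18  → match P4@[7:12]
pos 13 'd': at 13 (via fail)
pos 14 'd': at 13 (via fail)
pos 15 'a': at 6 (via fail)
pos 16 'a': at 19
pos 17 'c': at 20
pos 18 'c': at 21
pos 19 'a': at 22  → match P5@[15:19],P7@[17:19]
pos 20 'c': at 9 (via fail)
pos 21 'a': at 10
pos 22 'd': at 11
pos 23 'd': at 12  → match P3@[20:23]
pos 24 'b': at 14 (via fail)  → match P0@[24:24]
pos 25 'a': at 6 (via fail)
pos 26 'c': at 9 (via fail)
pos 27 'a': at 10
pos 28 'd': at 11
pos 29 'd': at 12  → match P3@[26:29]
pos 30 'e': at 23 (via fail)
pos 31 'd': at 3 (via fail)
pos 32 'b': at 4  → match P0@[32:32]
pos 33 'b': at 5  → match P0@[33:33],P1@[30:33]
pos 34 'c': at 16 (via fail)
pos 35 'd': at 17
pos 36 'c': at 9 (via fail)
pos 37 'd': at 13 (via fail)
pos 38 'e': at 23
pos 39 'b': at 24  → match P0@[39:39]
pos 40 'a': at 25
pos 41 'd': at 26  → match P6@[37:41]
pos 42 'a': at 6 (via fail)
pos 43 'a': at 19
pos 44 'c': at 20
pos 45 'c': at 21
pos 46 'a': at 22  → match P5@[42:46],P7@[44:46]
pos 47 'c': at 9 (via fail)
pos 48 'c': at 27
pos 49 'a': at 28  → match P7@[47:49]
pos 50 'b': at 1 (via fail)  → match P0@[50:50]
pos 51 'a': at 6 (via fail)
pos 52 'a': at 19
pos 53 'c': at 20
pos 54 'c': at 21
pos 55 'a': at 22  → match P5@[51:55],P7@[53:55]

Result: [[0,0],[3,0],[4,0],[4,1],[5,0],[6,0],[8,0],[9,0],[12,4],[19,5],[19,7],[23,3],[24,0],[29,3],[32,0],[33,0],[33,1],[39,0],[41,6],[46,5],[46,7],[49,7],[50,0],[55,5],[55,7]]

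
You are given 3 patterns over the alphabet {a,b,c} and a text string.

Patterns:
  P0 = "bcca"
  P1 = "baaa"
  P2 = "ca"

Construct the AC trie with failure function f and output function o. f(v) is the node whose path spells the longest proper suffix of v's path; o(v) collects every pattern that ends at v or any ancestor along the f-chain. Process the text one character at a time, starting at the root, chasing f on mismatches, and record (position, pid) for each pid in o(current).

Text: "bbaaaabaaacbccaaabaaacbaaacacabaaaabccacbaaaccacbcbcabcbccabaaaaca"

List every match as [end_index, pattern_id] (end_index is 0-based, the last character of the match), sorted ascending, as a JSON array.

Build automaton:
Trie nodes:
  0='ε' goto b→1 c→8
  1='b' goto a→5 c→2
  2='bc' goto c→3
  3='bcc' goto a→4
  4='bcca' goto ·  ←P0
  5='ba' goto a→6
  6='baa' goto a→7
  7='baaa' goto ·  ←P1
  8='c' goto a→9
  9='ca' goto ·  ←P2

Failure links (BFS by depth):
  n1('b'): parent n0 fail=0; on 'b' 0 → fail=0;  out ∅∪∅=∅
  n8('c'): parent n0 fail=0; on 'c' 0 → fail=0;  out ∅∪∅=∅
  n2('bc'): parent n1 fail=0; on 'c' 0 → fail=8;  out ∅∪∅=∅
  n5('ba'): parent n1 fail=0; on 'a' 0 → fail=0;  out ∅∪∅=∅
  n9('ca'): parent n8 fail=0; on 'a' 0 → fail=0;  out {2}∪∅={2}
  n3('bcc'): parent n2 fail=8; on 'c' 8→0 → fail=8;  out ∅∪∅=∅
  n6('baa'): parent n5 fail=0; on 'a' 0 → fail=0;  out ∅∪∅=∅
  n4('bcca'): parent n3 fail=8; on 'a' 8 → fail=9;  out {0}∪{2}={0,2}
  n7('baaa'): parent n6 fail=0; on 'a' 0 → fail=0;  out {1}∪∅={1}

Scan:
i=0 'b': node 0→1
i=1 'b': node 1→1 (via fail)
i=2 'a': node 1→5
i=3 'a': node 5→6
i=4 'a': node 6→7  emit P1@[1:4]
i=5 'a': node 7→0 (via fail)
i=6 'b': node 0→1
i=7 'a': node 1→5
i=8 'a': node 5→6
i=9 'a': node 6→7  emit P1@[6:9]
i=10 'c': node 7→8 (via fail)
i=11 'b': node 8→1 (via fail)
i=12 'c': node 1→2
i=13 'c': node 2→3
i=14 'a': node 3→4  emit P0@[11:14],P2@[13:14]
i=15 'a': node 4→0 (via fail)
i=16 'a': node 0→0
i=17 'b': node 0→1
i=18 'a': node 1→5
i=19 'a': node 5→6
i=20 'a': node 6→7  emit P1@[17:20]
i=21 'c': node 7→8 (via fail)
i=22 'b': node 8→1 (via fail)
i=23 'a': node 1→5
i=24 'a': node 5→6
i=25 'a': node 6→7  emit P1@[22:25]
i=26 'c': node 7→8 (via fail)
i=27 'a': node 8→9  emit P2@[26:27]
i=28 'c': node 9→8 (via fail)
i=29 'a': node 8→9  emit P2@[28:29]
i=30 'b': node 9→1 (via fail)
i=31 'a': node 1→5
i=32 'a': node 5→6
i=33 'a': node 6→7  emit P1@[30:33]
i=34 'a': node 7→0 (via fail)
i=35 'b': node 0→1
i=36 'c': node 1→2
i=37 'c': node 2→3
i=38 'a': node 3→4  emit P0@[35:38],P2@[37:38]
i=39 'c': node 4→8 (via fail)
i=40 'b': node 8→1 (via fail)
i=41 'a': node 1→5
i=42 'a': node 5→6
i=43 'a': node 6→7  emit P1@[40:43]
i=44 'c': node 7→8 (via fail)
i=45 'c': node 8→8 (via fail)
i=46 'a': node 8→9  emit P2@[45:46]
i=47 'c': node 9→8 (via fail)
i=48 'b': node 8→1 (via fail)
i=49 'c': node 1→2
i=50 'b': node 2→1 (via fail)
i=51 'c': node 1→2
i=52 'a': node 2→9 (via fail)  emit P2@[51:52]
i=53 'b': node 9→1 (via fail)
i=54 'c': node 1→2
i=55 'b': node 2→1 (via fail)
i=56 'c': node 1→2
i=57 'c': node 2→3
i=58 'a': node 3→4  emit P0@[55:58],P2@[57:58]
i=59 'b': node 4→1 (via fail)
i=60 'a': node 1→5
i=61 'a': node 5→6
i=62 'a': node 6→7  emit P1@[59:62]
i=63 'a': node 7→0 (via fail)
i=64 'c': node 0→8
i=65 'a': node 8→9  emit P2@[64:65]

Matches: [[4,1],[9,1],[14,0],[14,2],[20,1],[25,1],[27,2],[29,2],[33,1],[38,0],[38,2],[43,1],[46,2],[52,2],[58,0],[58,2],[62,1],[65,2]]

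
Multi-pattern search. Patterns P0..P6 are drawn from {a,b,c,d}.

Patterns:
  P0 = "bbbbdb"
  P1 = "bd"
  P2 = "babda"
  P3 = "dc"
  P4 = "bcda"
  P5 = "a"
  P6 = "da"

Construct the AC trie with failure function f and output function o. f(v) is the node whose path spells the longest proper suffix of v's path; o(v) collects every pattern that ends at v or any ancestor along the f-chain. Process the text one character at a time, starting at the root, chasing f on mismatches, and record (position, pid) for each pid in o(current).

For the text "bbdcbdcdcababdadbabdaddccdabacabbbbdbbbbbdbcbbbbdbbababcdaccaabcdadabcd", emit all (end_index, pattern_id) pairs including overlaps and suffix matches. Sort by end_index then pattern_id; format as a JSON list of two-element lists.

Build:
Trie nodes:
  0='ε' goto a→17 b→1 d→12
  1='b' goto a→8 b→2 c→14 d→7
  2='bb' goto b→3
  3='bbb' goto b→4
  4='bbbb' goto d→5
  5='bbbbd' goto b→6
  6='bbbbdb' goto ·  [P0 ends]
  7='bd' goto ·  [P1 ends]
  8='ba' goto b→9
  9='bab' goto d→10
  10='babd' goto a→11
  11='babda' goto ·  [P2 ends]
  12='d' goto a→18 c→13
  13='dc' goto ·  [P3 ends]
  14='bc' goto d→15
  15='bcd' goto a→16
  16='bcda' goto ·  [P4 ends]
  17='a' goto ·  [P5 ends]
  18='da' goto ·  [P6 ends]

Failure links (BFS by depth):
  n1('b'): parent n0 fail=0; on 'b' 0 → fail=0;  out ∅∪∅=∅
  n12('d'): parent n0 fail=0; on 'd' 0 → fail=0;  out ∅∪∅=∅
  n17('a'): parent n0 fail=0; on 'a' 0 → fail=0;  out {5}∪∅={5}
  n2('bb'): parent n1 fail=0; on 'b' 0 → fail=1;  out ∅∪∅=∅
  n7('bd'): parent n1 fail=0; on 'd' 0 → fail=12;  out {1}∪∅={1}
  n8('ba'): parent n1 fail=0; on 'a' 0 → fail=17;  out ∅∪{5}={5}
  n13('dc'): parent n12 fail=0; on 'c' 0 → fail=0;  out {3}∪∅={3}
  n14('bc'): parent n1 fail=0; on 'c' 0 → fail=0;  out ∅∪∅=∅
  n18('da'): parent n12 fail=0; on 'a' 0 → fail=17;  out {6}∪{5}={5,6}
  n3('bbb'): parent n2 fail=1; on 'b' 1 → fail=2;  out ∅∪∅=∅
  n9('bab'): parent n8 fail=17; on 'b' 17→0 → fail=1;  out ∅∪∅=∅
  n15('bcd'): parent n14 fail=0; on 'd' 0 → fail=12;  out ∅∪∅=∅
  n4('bbbb'): parent n3 fail=2; on 'b' 2 → fail=3;  out ∅∪∅=∅
  n10('babd'): parent n9 fail=1; on 'd' 1 → fail=7;  out ∅∪{1}={1}
  n16('bcda'): parent n15 fail=12; on 'a' 12 → fail=18;  out {4}∪{5,6}={4,5,6}
  n5('bbbbd'): parent n4 fail=3; on 'd' 3→2→1 → fail=7;  out ∅∪{1}={1}
  n11('babda'): parent n10 fail=7; on 'a' 7→12 → fail=18;  out {2}∪{5,6}={2,5,6}
  n6('bbbbdb'): parent n5 fail=7; on 'b' 7→12→0 → fail=1;  out {0}∪∅={0}

Scan:
i=0 'b': node 0→1
i=1 'b': node 1→2
i=2 'd': node 2→7 ·f  emit P1@[1:2]
i=3 'c': node 7→13 ·f  emit P3@[2:3]
i=4 'b': node 13→1 ·f
i=5 'd': node 1→7  emit P1@[4:5]
i=6 'c': node 7→13 ·f  emit P3@[5:6]
i=7 'd': node 13→12 ·f
i=8 'c': node 12→13  emit P3@[7:8]
i=9 'a': node 13→17 ·f  emit P5@[9:9]
i=10 'b': node 17→1 ·f
i=11 'a': node 1→8  emit P5@[11:11]
i=12 'b': node 8→9
i=13 'd': node 9→10  emit P1@[12:13]
i=14 'a': node 10→11  emit P2@[10:14],P5@[14:14],P6@[13:14]
i=15 'd': node 11→12 ·f
i=16 'b': node 12→1 ·f
i=17 'a': node 1→8  emit P5@[17:17]
i=18 'b': node 8→9
i=19 'd': node 9→10  emit P1@[18:19]
i=20 'a': node 10→11  emit P2@[16:20],P5@[20:20],P6@[19:20]
i=21 'd': node 11→12 ·f
i=22 'd': node 12→12 ·f
i=23 'c': node 12→13  emit P3@[22:23]
i=24 'c': node 13→0 ·f
i=25 'd': node 0→12
i=26 'a': node 12→18  emit P5@[26:26],P6@[25:26]
i=27 'b': node 18→1 ·f
i=28 'a': node 1→8  emit P5@[28:28]
i=29 'c': node 8→0 ·f
i=30 'a': node 0→17  emit P5@[30:30]
i=31 'b': node 17→1 ·f
i=32 'b': node 1→2
i=33 'b': node 2→3
i=34 'b': node 3→4
i=35 'd': node 4→5  emit P1@[34:35]
i=36 'b': node 5→6  emit P0@[31:36]
i=37 'b': node 6→2 ·f
i=38 'b': node 2→3
i=39 'b': node 3→4
i=40 'b': node 4→4 ·f
i=41 'd': node 4→5  emit P1@[40:41]
i=42 'b': node 5→6  emit P0@[37:42]
i=43 'c': node 6→14 ·f
i=44 'b': node 14→1 ·f
i=45 'b': node 1→2
i=46 'b': node 2→3
i=47 'b': node 3→4
i=48 'd': node 4→5  emit P1@[47:48]
i=49 'b': node 5→6  emit P0@[44:49]
i=50 'b': node 6→2 ·f
i=51 'a': node 2→8 ·f  emit P5@[51:51]
i=52 'b': node 8→9
i=53 'a': node 9→8 ·f  emit P5@[53:53]
i=54 'b': node 8→9
i=55 'c': node 9→14 ·f
i=56 'd': node 14→15
i=57 'a': node 15→16  emit P4@[54:57],P5@[57:57],P6@[56:57]
i=58 'c': node 16→0 ·f
i=59 'c': node 0→0
i=60 'a': node 0→17  emit P5@[60:60]
i=61 'a': node 17→17 ·f  emit P5@[61:61]
i=62 'b': node 17→1 ·f
i=63 'c': node 1→14
i=64 'd': node 14→15
i=65 'a': node 15→16  emit P4@[62:65],P5@[65:65],P6@[64:65]
i=66 'd': node 16→12 ·f
i=67 'a': node 12→18  emit P5@[67:67],P6@[66:67]
i=68 'b': node 18→1 ·f
i=69 'c': node 1→14
i=70 'd': node 14→15

Matches: [[2,1],[3,3],[5,1],[6,3],[8,3],[9,5],[11,5],[13,1],[14,2],[14,5],[14,6],[17,5],[19,1],[20,2],[20,5],[20,6],[23,3],[26,5],[26,6],[28,5],[30,5],[35,1],[36,0],[41,1],[42,0],[48,1],[49,0],[51,5],[53,5],[57,4],[57,5],[57,6],[60,5],[61,5],[65,4],[65,5],[65,6],[67,5],[67,6]]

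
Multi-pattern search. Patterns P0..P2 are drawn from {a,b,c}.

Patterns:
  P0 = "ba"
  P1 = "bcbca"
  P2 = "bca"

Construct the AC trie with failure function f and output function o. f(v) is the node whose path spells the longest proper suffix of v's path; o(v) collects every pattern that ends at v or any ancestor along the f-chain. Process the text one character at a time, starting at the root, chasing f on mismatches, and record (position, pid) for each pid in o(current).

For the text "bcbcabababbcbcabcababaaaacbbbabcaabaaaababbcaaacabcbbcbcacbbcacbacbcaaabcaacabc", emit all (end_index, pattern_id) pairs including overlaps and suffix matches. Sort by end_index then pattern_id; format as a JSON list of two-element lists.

Construct AC machine:
Trie (insert patterns):
  n0 'ε': b→1
  n1 'b': a→2 c→3
  n2 'ba': ·  [P0 ends]
  n3 'bc': a→7 b→4
  n4 'bcb': c→5
  n5 'bcbc': a→6
  n6 'bcbca': ·  [P1 ends]
  n7 'bca': ·  [P2 ends]

BFS fail/out derivation:
  n1('b'): parent n0 fail=0; on 'b' 0 → fail=0;  out ∅∪∅=∅
  n2('ba'): parent n1 fail=0; on 'a' 0 → fail=0;  out {0}∪∅={0}
  n3('bc'): parent n1 fail=0; on 'c' 0 → fail=0;  out ∅∪∅=∅
  n4('bcb'): parent n3 fail=0; on 'b' 0 → fail=1;  out ∅∪∅=∅
  n7('bca'): parent n3 fail=0; on 'a' 0 → fail=0;  out {2}∪∅={2}
  n5('bcbc'): parent n4 fail=1; on 'c' 1 → fail=3;  out ∅∪∅=∅
  n6('bcbca'): parent n5 fail=3; on 'a' 3 → fail=7;  out {1}∪{2}={1,2}

Run:
[0] read 'b'  n0⇒n1
[1] read 'c'  n1⇒n3
[2] read 'b'  n3⇒n4
[3] read 'c'  n4⇒n5
[4] read 'a'  n5⇒n6  emit P1@[0:4],P2@[2:4]
[5] read 'b'  n6⇒n1 (fail-walked)
[6] read 'a'  n1⇒n2  emit P0@[5:6]
[7] read 'b'  n2⇒n1 (fail-walked)
[8] read 'a'  n1⇒n2  emit P0@[7:8]
[9] read 'b'  n2⇒n1 (fail-walked)
[10] read 'b'  n1⇒n1 (fail-walked)
[11] read 'c'  n1⇒n3
[12] read 'b'  n3⇒n4
[13] read 'c'  n4⇒n5
[14] read 'a'  n5⇒n6  emit P1@[10:14],P2@[12:14]
[15] read 'b'  n6⇒n1 (fail-walked)
[16] read 'c'  n1⇒n3
[17] read 'a'  n3⇒n7  emit P2@[15:17]
[18] read 'b'  n7⇒n1 (fail-walked)
[19] read 'a'  n1⇒n2  emit P0@[18:19]
[20] read 'b'  n2⇒n1 (fail-walked)
[21] read 'a'  n1⇒n2  emit P0@[20:21]
[22] read 'a'  n2⇒n0 (fail-walked)
[23] read 'a'  n0⇒n0
[24] read 'a'  n0⇒n0
[25] read 'c'  n0⇒n0
[26] read 'b'  n0⇒n1
[27] read 'b'  n1⇒n1 (fail-walked)
[28] read 'b'  n1⇒n1 (fail-walked)
[29] read 'a'  n1⇒n2  emit P0@[28:29]
[30] read 'b'  n2⇒n1 (fail-walked)
[31] read 'c'  n1⇒n3
[32] read 'a'  n3⇒n7  emit P2@[30:32]
[33] read 'a'  n7⇒n0 (fail-walked)
[34] read 'b'  n0⇒n1
[35] read 'a'  n1⇒n2  emit P0@[34:35]
[36] read 'a'  n2⇒n0 (fail-walked)
[37] read 'a'  n0⇒n0
[38] read 'a'  n0⇒n0
[39] read 'b'  n0⇒n1
[40] read 'a'  n1⇒n2  emit P0@[39:40]
[41] read 'b'  n2⇒n1 (fail-walked)
[42] read 'b'  n1⇒n1 (fail-walked)
[43] read 'c'  n1⇒n3
[44] read 'a'  n3⇒n7  emit P2@[42:44]
[45] read 'a'  n7⇒n0 (fail-walked)
[46] read 'a'  n0⇒n0
[47] read 'c'  n0⇒n0
[48] read 'a'  n0⇒n0
[49] read 'b'  n0⇒n1
[50] read 'c'  n1⇒n3
[51] read 'b'  n3⇒n4
[52] read 'b'  n4⇒n1 (fail-walked)
[53] read 'c'  n1⇒n3
[54] read 'b'  n3⇒n4
[55] read 'c'  n4⇒n5
[56] read 'a'  n5⇒n6  emit P1@[52:56],P2@[54:56]
[57] read 'c'  n6⇒n0 (fail-walked)
[58] read 'b'  n0⇒n1
[59] read 'b'  n1⇒n1 (fail-walked)
[60] read 'c'  n1⇒n3
[61] read 'a'  n3⇒n7  emit P2@[59:61]
[62] read 'c'  n7⇒n0 (fail-walked)
[63] read 'b'  n0⇒n1
[64] read 'a'  n1⇒n2  emit P0@[63:64]
[65] read 'c'  n2⇒n0 (fail-walked)
[66] read 'b'  n0⇒n1
[67] read 'c'  n1⇒n3
[68] read 'a'  n3⇒n7  emit P2@[66:68]
[69] read 'a'  n7⇒n0 (fail-walked)
[70] read 'a'  n0⇒n0
[71] read 'b'  n0⇒n1
[72] read 'c'  n1⇒n3
[73] read 'a'  n3⇒n7  emit P2@[71:73]
[74] read 'a'  n7⇒n0 (fail-walked)
[75] read 'c'  n0⇒n0
[76] read 'a'  n0⇒n0
[77] read 'b'  n0⇒n1
[78] read 'c'  n1⇒n3

Matches: [[4,1],[4,2],[6,0],[8,0],[14,1],[14,2],[17,2],[19,0],[21,0],[29,0],[32,2],[35,0],[40,0],[44,2],[56,1],[56,2],[61,2],[64,0],[68,2],[73,2]]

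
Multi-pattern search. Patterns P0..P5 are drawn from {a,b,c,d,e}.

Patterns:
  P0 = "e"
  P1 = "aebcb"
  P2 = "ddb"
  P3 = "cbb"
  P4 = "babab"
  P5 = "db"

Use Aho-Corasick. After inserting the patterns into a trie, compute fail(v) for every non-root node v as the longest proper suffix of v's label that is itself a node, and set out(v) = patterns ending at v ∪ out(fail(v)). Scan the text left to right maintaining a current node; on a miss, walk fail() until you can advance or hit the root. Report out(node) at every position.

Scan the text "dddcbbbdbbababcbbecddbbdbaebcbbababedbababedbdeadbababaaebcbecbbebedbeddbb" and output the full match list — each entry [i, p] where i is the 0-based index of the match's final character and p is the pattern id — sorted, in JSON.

Build automaton:
Trie nodes:
  0='ε' goto a→2 b→13 c→10 d→7 e→1
  1='e' goto ·  [P0 ends]
  2='a' goto e→3
  3='ae' goto b→4
  4='aeb' goto c→5
  5='aebc' goto b→6
  6='aebcb' goto ·  [P1 ends]
  7='d' goto b→18 d→8
  8='dd' goto b→9
  9='ddb' goto ·  [P2 ends]
  10='c' goto b→11
  11='cb' goto b→12
  12='cbb' goto ·  [P3 ends]
  13='b' goto a→14
  14='ba' goto b→15
  15='bab' goto a→16
  16='baba' goto b→17
  17='babab' goto ·  [P4 ends]
  18='db' goto ·  [P5 ends]

BFS fail/out derivation:
  fail(1) 'e': from fail(0)=0 chase 'e': 0 ⇒ 0;  out={0}∪out(0)={0}
  fail(2) 'a': from fail(0)=0 chase 'a': 0 ⇒ 0;  out=∅∪out(0)=∅
  fail(7) 'd': from fail(0)=0 chase 'd': 0 ⇒ 0;  out=∅∪out(0)=∅
  fail(10) 'c': from fail(0)=0 chase 'c': 0 ⇒ 0;  out=∅∪out(0)=∅
  fail(13) 'b': from fail(0)=0 chase 'b': 0 ⇒ 0;  out=∅∪out(0)=∅
  fail(3) 'ae': from fail(2)=0 chase 'e': 0 ⇒ 1;  out=∅∪out(1)={0}
  fail(8) 'dd': from fail(7)=0 chase 'd': 0 ⇒ 7;  out=∅∪out(7)=∅
  fail(11) 'cb': from fail(10)=0 chase 'b': 0 ⇒ 13;  out=∅∪out(13)=∅
  fail(14) 'ba': from fail(13)=0 chase 'a': 0 ⇒ 2;  out=∅∪out(2)=∅
  fail(18) 'db': from fail(7)=0 chase 'b': 0 ⇒ 13;  out={5}∪out(13)={5}
  fail(4) 'aeb': from fail(3)=1 chase 'b': 1→0 ⇒ 13;  out=∅∪out(13)=∅
  fail(9) 'ddb': from fail(8)=7 chase 'b': 7 ⇒ 18;  out={2}∪out(18)={2,5}
  fail(12) 'cbb': from fail(11)=13 chase 'b': 13→0 ⇒ 13;  out={3}∪out(13)={3}
  fail(15) 'bab': from fail(14)=2 chase 'b': 2→0 ⇒ 13;  out=∅∪out(13)=∅
  fail(5) 'aebc': from fail(4)=13 chase 'c': 13→0 ⇒ 10;  out=∅∪out(10)=∅
  fail(16) 'baba': from fail(15)=13 chase 'a': 13 ⇒ 14;  out=∅∪out(14)=∅
  fail(6) 'aebcb': from fail(5)=10 chase 'b': 10 ⇒ 11;  out={1}∪out(11)={1}
  fail(17) 'babab': from fail(16)=14 chase 'b': 14 ⇒ 15;  out={4}∪out(15)={4}

Text stream:
pos 0 'd': at 7
pos 1 'd': at 8
pos 2 'd': at 8 (via fail)
pos 3 'c': at 10 (via fail)
pos 4 'b': at 11
pos 5 'b': at 12  ** P3@[3:5]
pos 6 'b': at 13 (via fail)
pos 7 'd': at 7 (via fail)
pos 8 'b': at 18  ** P5@[7:8]
pos 9 'b': at 13 (via fail)
pos 10 'a': at 14
pos 11 'b': at 15
pos 12 'a': at 16
pos 13 'b': at 17  ** P4@[9:13]
pos 14 'c': at 10 (via fail)
pos 15 'b': at 11
pos 16 'b': at 12  ** P3@[14:16]
pos 17 'e': at 1 (via fail)  ** P0@[17:17]
pos 18 'c': at 10 (via fail)
pos 19 'd': at 7 (via fail)
pos 20 'd': at 8
pos 21 'b': at 9  ** P2@[19:21],P5@[20:21]
pos 22 'b': at 13 (via fail)
pos 23 'd': at 7 (via fail)
pos 24 'b': at 18  ** P5@[23:24]
pos 25 'a': at 14 (via fail)
pos 26 'e': at 3 (via fail)  ** P0@[26:26]
pos 27 'b': at 4
pos 28 'c': at 5
pos 29 'b': at 6  ** P1@[25:29]
pos 30 'b': at 12 (via fail)  ** P3@[28:30]
pos 31 'a': at 14 (via fail)
pos 32 'b': at 15
pos 33 'a': at 16
pos 34 'b': at 17  ** P4@[30:34]
pos 35 'e': at 1 (via fail)  ** P0@[35:35]
pos 36 'd': at 7 (via fail)
pos 37 'b': at 18  ** P5@[36:37]
pos 38 'a': at 14 (via fail)
pos 39 'b': at 15
pos 40 'a': at 16
pos 41 'b': at 17  ** P4@[37:41]
pos 42 'e': at 1 (via fail)  ** P0@[42:42]
pos 43 'd': at 7 (via fail)
pos 44 'b': at 18  ** P5@[43:44]
pos 45 'd': at 7 (via fail)
pos 46 'e': at 1 (via fail)  ** P0@[46:46]
pos 47 'a': at 2 (via fail)
pos 48 'd': at 7 (via fail)
pos 49 'b': at 18  ** P5@[48:49]
pos 50 'a': at 14 (via fail)
pos 51 'b': at 15
pos 52 'a': at 16
pos 53 'b': at 17  ** P4@[49:53]
pos 54 'a': at 16 (via fail)
pos 55 'a': at 2 (via fail)
pos 56 'e': at 3  ** P0@[56:56]
pos 57 'b': at 4
pos 58 'c': at 5
pos 59 'b': at 6  ** P1@[55:59]
pos 60 'e': at 1 (via fail)  ** P0@[60:60]
pos 61 'c': at 10 (via fail)
pos 62 'b': at 11
pos 63 'b': at 12  ** P3@[61:63]
pos 64 'e': at 1 (via fail)  ** P0@[64:64]
pos 65 'b': at 13 (via fail)
pos 66 'e': at 1 (via fail)  ** P0@[66:66]
pos 67 'd': at 7 (via fail)
pos 68 'b': at 18  ** P5@[67:68]
pos 69 'e': at 1 (via fail)  ** P0@[69:69]
pos 70 'd': at 7 (via fail)
pos 71 'd': at 8
pos 72 'b': at 9  ** P2@[70:72],P5@[71:72]
pos 73 'b': at 13 (via fail)

Matches: [[5,3],[8,5],[13,4],[16,3],[17,0],[21,2],[21,5],[24,5],[26,0],[29,1],[30,3],[34,4],[35,0],[37,5],[41,4],[42,0],[44,5],[46,0],[49,5],[53,4],[56,0],[59,1],[60,0],[63,3],[64,0],[66,0],[68,5],[69,0],[72,2],[72,5]]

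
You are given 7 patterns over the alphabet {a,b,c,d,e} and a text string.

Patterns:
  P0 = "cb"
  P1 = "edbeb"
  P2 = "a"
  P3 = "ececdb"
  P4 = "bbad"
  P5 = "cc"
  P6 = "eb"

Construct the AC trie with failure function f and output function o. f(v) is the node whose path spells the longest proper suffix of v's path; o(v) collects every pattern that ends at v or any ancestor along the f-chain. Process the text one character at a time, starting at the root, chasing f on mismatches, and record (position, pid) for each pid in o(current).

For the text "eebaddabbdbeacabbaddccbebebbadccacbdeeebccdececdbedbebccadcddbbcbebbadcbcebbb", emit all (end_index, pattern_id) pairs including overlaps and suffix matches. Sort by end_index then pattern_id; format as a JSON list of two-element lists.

Construct AC machine:
Trie (insert patterns):
  n0 'ε': a→8 b→14 c→1 e→3
  n1 'c': b→2 c→18
  n2 'cb': ·  [P0 ends]
  n3 'e': b→19 c→9 d→4
  n4 'ed': b→5
  n5 'edb': e→6
  n6 'edbe': b→7
  n7 'edbeb': ·  [P1 ends]
  n8 'a': ·  [P2 ends]
  n9 'ec': e→10
  n10 'ece': c→11
  n11 'ecec': d→12
  n12 'ececd': b→13
  n13 'ececdb': ·  [P3 ends]
  n14 'b': b→15
  n15 'bb': a→16
  n16 'bba': d→17
  n17 'bbad': ·  [P4 ends]
  n18 'cc': ·  [P5 ends]
  n19 'eb': ·  [P6 ends]

Failure links (BFS by depth):
  fail(1) 'c': from fail(0)=0 chase 'c': 0 ⇒ 0;  out=∅∪out(0)=∅
  fail(3) 'e': from fail(0)=0 chase 'e': 0 ⇒ 0;  out=∅∪out(0)=∅
  fail(8) 'a': from fail(0)=0 chase 'a': 0 ⇒ 0;  out={2}∪out(0)={2}
  fail(14) 'b': from fail(0)=0 chase 'b': 0 ⇒ 0;  out=∅∪out(0)=∅
  fail(2) 'cb': from fail(1)=0 chase 'b': 0 ⇒ 14;  out={0}∪out(14)={0}
  fail(4) 'ed': from fail(3)=0 chase 'd': 0 ⇒ 0;  out=∅∪out(0)=∅
  fail(9) 'ec': from fail(3)=0 chase 'c': 0 ⇒ 1;  out=∅∪out(1)=∅
  fail(15) 'bb': from fail(14)=0 chase 'b': 0 ⇒ 14;  out=∅∪out(14)=∅
  fail(18) 'cc': from fail(1)=0 chase 'c': 0 ⇒ 1;  out={5}∪out(1)={5}
  fail(19) 'eb': from fail(3)=0 chase 'b': 0 ⇒ 14;  out={6}∪out(14)={6}
  fail(5) 'edb': from fail(4)=0 chase 'b': 0 ⇒ 14;  out=∅∪out(14)=∅
  fail(10) 'ece': from fail(9)=1 chase 'e': 1→0 ⇒ 3;  out=∅∪out(3)=∅
  fail(16) 'bba': from fail(15)=14 chase 'a': 14→0 ⇒ 8;  out=∅∪out(8)={2}
  fail(6) 'edbe': from fail(5)=14 chase 'e': 14→0 ⇒ 3;  out=∅∪out(3)=∅
  fail(11) 'ecec': from fail(10)=3 chase 'c': 3 ⇒ 9;  out=∅∪out(9)=∅
  fail(17) 'bbad': from fail(16)=8 chase 'd': 8→0 ⇒ 0;  out={4}∪out(0)={4}
  fail(7) 'edbeb': from fail(6)=3 chase 'b': 3 ⇒ 19;  out={1}∪out(19)={1,6}
  fail(12) 'ececd': from fail(11)=9 chase 'd': 9→1→0 ⇒ 0;  out=∅∪out(0)=∅
  fail(13) 'ececdb': from fail(12)=0 chase 'b': 0 ⇒ 14;  out={3}∪out(14)={3}

Run:
[0] read 'e'  n0⇒n3
[1] read 'e'  n3⇒n3 (fail-walked)
[2] read 'b'  n3⇒n19  emit P6@[1:2]
[3] read 'a'  n19⇒n8 (fail-walked)  emit P2@[3:3]
[4] read 'd'  n8⇒n0 (fail-walked)
[5] read 'd'  n0⇒n0
[6] read 'a'  n0⇒n8  emit P2@[6:6]
[7] read 'b'  n8⇒n14 (fail-walked)
[8] read 'b'  n14⇒n15
[9] read 'd'  n15⇒n0 (fail-walked)
[10] read 'b'  n0⇒n14
[11] read 'e'  n14⇒n3 (fail-walked)
[12] read 'a'  n3⇒n8 (fail-walked)  emit P2@[12:12]
[13] read 'c'  n8⇒n1 (fail-walked)
[14] read 'a'  n1⇒n8 (fail-walked)  emit P2@[14:14]
[15] read 'b'  n8⇒n14 (fail-walked)
[16] read 'b'  n14⇒n15
[17] read 'a'  n15⇒n16  emit P2@[17:17]
[18] read 'd'  n16⇒n17  emit P4@[15:18]
[19] read 'd'  n17⇒n0 (fail-walked)
[20] read 'c'  n0⇒n1
[21] read 'c'  n1⇒n18  emit P5@[20:21]
[22] read 'b'  n18⇒n2 (fail-walked)  emit P0@[21:22]
[23] read 'e'  n2⇒n3 (fail-walked)
[24] read 'b'  n3⇒n19  emit P6@[23:24]
[25] read 'e'  n19⇒n3 (fail-walked)
[26] read 'b'  n3⇒n19  emit P6@[25:26]
[27] read 'b'  n19⇒n15 (fail-walked)
[28] read 'a'  n15⇒n16  emit P2@[28:28]
[29] read 'd'  n16⇒n17  emit P4@[26:29]
[30] read 'c'  n17⇒n1 (fail-walked)
[31] read 'c'  n1⇒n18  emit P5@[30:31]
[32] read 'a'  n18⇒n8 (fail-walked)  emit P2@[32:32]
[33] read 'c'  n8⇒n1 (fail-walked)
[34] read 'b'  n1⇒n2  emit P0@[33:34]
[35] read 'd'  n2⇒n0 (fail-walked)
[36] read 'e'  n0⇒n3
[37] read 'e'  n3⇒n3 (fail-walked)
[38] read 'e'  n3⇒n3 (fail-walked)
[39] read 'b'  n3⇒n19  emit P6@[38:39]
[40] read 'c'  n19⇒n1 (fail-walked)
[41] read 'c'  n1⇒n18  emit P5@[40:41]
[42] read 'd'  n18⇒n0 (fail-walked)
[43] read 'e'  n0⇒n3
[44] read 'c'  n3⇒n9
[45] read 'e'  n9⇒n10
[46] read 'c'  n10⇒n11
[47] read 'd'  n11⇒n12
[48] read 'b'  n12⇒n13  emit P3@[43:48]
[49] read 'e'  n13⇒n3 (fail-walked)
[50] read 'd'  n3⇒n4
[51] read 'b'  n4⇒n5
[52] read 'e'  n5⇒n6
[53] read 'b'  n6⇒n7  emit P1@[49:53],P6@[52:53]
[54] read 'c'  n7⇒n1 (fail-walked)
[55] read 'c'  n1⇒n18  emit P5@[54:55]
[56] read 'a'  n18⇒n8 (fail-walked)  emit P2@[56:56]
[57] read 'd'  n8⇒n0 (fail-walked)
[58] read 'c'  n0⇒n1
[59] read 'd'  n1⇒n0 (fail-walked)
[60] read 'd'  n0⇒n0
[61] read 'b'  n0⇒n14
[62] read 'b'  n14⇒n15
[63] read 'c'  n15⇒n1 (fail-walked)
[64] read 'b'  n1⇒n2  emit P0@[63:64]
[65] read 'e'  n2⇒n3 (fail-walked)
[66] read 'b'  n3⇒n19  emit P6@[65:66]
[67] read 'b'  n19⇒n15 (fail-walked)
[68] read 'a'  n15⇒n16  emit P2@[68:68]
[69] read 'd'  n16⇒n17  emit P4@[66:69]
[70] read 'c'  n17⇒n1 (fail-walked)
[71] read 'b'  n1⇒n2  emit P0@[70:71]
[72] read 'c'  n2⇒n1 (fail-walked)
[73] read 'e'  n1⇒n3 (fail-walked)
[74] read 'b'  n3⇒n19  emit P6@[73:74]
[75] read 'b'  n19⇒n15 (fail-walked)
[76] read 'b'  n15⇒n15 (fail-walked)

All matches (sorted): [[2,6],[3,2],[6,2],[12,2],[14,2],[17,2],[18,4],[21,5],[22,0],[24,6],[26,6],[28,2],[29,4],[31,5],[32,2],[34,0],[39,6],[41,5],[48,3],[53,1],[53,6],[55,5],[56,2],[64,0],[66,6],[68,2],[69,4],[71,0],[74,6]]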